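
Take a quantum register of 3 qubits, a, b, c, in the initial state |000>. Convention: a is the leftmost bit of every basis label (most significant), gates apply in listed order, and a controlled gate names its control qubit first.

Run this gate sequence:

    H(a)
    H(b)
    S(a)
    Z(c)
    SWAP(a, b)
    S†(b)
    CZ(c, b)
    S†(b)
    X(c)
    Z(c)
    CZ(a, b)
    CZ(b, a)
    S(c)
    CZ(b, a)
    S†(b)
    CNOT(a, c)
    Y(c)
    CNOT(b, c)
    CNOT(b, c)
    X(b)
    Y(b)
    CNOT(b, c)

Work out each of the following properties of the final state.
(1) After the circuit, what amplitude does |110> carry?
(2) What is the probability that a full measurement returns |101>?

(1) The amplitude on |110> is I/2. Key observation: gates 18-19 undo each other exactly, leaving only the rest of the circuit to track.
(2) Outcome |101> occurs with probability 1/4.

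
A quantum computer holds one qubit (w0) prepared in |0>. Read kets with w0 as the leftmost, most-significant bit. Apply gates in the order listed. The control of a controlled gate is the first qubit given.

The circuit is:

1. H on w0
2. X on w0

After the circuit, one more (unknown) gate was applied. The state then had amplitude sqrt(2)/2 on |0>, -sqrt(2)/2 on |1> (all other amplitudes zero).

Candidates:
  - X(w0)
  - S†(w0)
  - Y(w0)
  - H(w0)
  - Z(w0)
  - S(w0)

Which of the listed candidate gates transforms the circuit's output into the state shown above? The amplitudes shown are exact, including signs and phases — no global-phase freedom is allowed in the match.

It was Z(w0) that produced the state shown.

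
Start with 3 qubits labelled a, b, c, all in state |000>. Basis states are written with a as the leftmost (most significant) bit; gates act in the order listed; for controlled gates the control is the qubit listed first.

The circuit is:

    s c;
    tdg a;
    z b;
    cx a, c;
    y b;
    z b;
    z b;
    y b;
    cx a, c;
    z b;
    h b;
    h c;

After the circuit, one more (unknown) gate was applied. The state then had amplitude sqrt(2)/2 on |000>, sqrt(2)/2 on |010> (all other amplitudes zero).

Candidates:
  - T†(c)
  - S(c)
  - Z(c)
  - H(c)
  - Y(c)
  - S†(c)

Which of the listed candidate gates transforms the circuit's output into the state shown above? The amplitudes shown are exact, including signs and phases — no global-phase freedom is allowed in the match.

It was H(c) that produced the state shown. Key observation: gates 3-10 undo each other exactly, leaving only the rest of the circuit to track.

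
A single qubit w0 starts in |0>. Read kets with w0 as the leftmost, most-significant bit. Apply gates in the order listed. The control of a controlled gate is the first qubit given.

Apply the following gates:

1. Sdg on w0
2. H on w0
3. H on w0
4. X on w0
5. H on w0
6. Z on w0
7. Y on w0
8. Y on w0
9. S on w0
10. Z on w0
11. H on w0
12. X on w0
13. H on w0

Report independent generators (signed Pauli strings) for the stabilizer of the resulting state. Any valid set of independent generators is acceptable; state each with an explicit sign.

The final state is stabilized by the group generated by +Y; other independent generating sets are equally valid.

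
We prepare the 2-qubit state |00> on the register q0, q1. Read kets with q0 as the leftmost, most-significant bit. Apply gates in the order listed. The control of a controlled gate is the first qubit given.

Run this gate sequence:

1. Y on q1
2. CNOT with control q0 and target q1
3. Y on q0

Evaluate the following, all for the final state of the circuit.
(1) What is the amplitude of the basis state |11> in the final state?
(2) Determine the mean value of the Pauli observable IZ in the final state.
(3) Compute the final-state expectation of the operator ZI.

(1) The amplitude on |11> is -1.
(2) The expectation value of IZ is -1.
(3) In the final state, ZI has expectation -1.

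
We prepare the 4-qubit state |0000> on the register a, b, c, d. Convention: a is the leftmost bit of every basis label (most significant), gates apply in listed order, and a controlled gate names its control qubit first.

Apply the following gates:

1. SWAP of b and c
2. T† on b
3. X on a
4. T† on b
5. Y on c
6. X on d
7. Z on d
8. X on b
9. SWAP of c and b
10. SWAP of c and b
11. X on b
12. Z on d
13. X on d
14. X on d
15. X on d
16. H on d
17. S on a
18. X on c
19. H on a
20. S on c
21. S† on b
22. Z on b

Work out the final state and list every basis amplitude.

The resulting statevector has amplitude -1/2 on |0000>, -1/2 on |0001>, 1/2 on |1000>, 1/2 on |1001>, and 0 on every other basis state. Key observation: gates 6-13 undo each other exactly, leaving only the rest of the circuit to track.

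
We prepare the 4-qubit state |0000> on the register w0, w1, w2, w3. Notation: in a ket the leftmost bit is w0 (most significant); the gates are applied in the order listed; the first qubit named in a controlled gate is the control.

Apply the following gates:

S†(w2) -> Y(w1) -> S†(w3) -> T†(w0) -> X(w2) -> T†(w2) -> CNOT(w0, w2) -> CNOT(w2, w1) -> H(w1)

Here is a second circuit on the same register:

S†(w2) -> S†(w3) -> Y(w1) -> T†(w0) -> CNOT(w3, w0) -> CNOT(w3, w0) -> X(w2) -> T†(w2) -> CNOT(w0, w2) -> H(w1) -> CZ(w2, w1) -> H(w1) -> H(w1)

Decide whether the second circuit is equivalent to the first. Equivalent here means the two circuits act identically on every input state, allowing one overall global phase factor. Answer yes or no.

Yes: on every input state the two circuits agree up to one overall phase factor.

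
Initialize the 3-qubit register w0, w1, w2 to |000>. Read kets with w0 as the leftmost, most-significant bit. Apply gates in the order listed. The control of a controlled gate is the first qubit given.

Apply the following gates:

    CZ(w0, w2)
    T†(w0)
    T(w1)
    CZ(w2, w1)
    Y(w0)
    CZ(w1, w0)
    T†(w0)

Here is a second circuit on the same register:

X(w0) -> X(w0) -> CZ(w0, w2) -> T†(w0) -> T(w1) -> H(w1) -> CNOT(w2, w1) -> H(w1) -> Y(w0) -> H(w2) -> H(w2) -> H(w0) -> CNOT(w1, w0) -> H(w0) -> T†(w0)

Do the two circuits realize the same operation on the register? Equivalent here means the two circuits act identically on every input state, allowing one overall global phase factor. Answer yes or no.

Yes, they are equivalent — the unitaries differ by at most a global phase.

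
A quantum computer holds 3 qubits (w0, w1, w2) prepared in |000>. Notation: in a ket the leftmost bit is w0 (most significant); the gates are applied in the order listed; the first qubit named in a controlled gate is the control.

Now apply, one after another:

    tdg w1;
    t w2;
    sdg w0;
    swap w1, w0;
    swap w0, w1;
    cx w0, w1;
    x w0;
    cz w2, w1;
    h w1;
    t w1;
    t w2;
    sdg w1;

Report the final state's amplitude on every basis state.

The final amplitudes are sqrt(2)/2 on |100>, -sqrt(2)*exp(3*I*pi/4)/2 on |110>, and 0 on every other basis state.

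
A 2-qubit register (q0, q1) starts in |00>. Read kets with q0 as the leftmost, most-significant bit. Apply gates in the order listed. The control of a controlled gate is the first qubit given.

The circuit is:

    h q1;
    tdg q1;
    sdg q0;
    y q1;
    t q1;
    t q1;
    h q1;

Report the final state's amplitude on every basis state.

The final amplitudes are -1/2 - exp(I*pi/4)/2 on |00>, 1/2 - exp(I*pi/4)/2 on |01>, 0 on |10>, 0 on |11>.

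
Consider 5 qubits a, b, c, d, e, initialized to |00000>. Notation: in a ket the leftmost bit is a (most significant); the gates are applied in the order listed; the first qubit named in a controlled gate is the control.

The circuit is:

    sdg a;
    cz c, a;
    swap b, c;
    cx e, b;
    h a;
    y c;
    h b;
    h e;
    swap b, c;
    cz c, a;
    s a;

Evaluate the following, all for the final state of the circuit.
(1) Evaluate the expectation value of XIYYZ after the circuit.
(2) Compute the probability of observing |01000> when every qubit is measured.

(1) In the final state, XIYYZ has expectation 0.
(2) Outcome |01000> occurs with probability 1/8.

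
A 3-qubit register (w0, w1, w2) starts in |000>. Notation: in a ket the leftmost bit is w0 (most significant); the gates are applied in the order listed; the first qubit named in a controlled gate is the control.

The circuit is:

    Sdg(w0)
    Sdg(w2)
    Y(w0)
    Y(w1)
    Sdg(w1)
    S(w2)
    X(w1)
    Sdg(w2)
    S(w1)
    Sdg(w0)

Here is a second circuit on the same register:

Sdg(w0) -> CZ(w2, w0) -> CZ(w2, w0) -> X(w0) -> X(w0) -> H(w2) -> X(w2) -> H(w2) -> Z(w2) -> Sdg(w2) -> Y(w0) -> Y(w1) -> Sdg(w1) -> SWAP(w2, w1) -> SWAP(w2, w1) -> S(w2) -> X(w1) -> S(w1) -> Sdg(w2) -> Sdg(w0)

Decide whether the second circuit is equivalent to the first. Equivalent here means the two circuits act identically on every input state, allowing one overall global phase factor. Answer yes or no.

Yes, they are equivalent — the unitaries differ by at most a global phase.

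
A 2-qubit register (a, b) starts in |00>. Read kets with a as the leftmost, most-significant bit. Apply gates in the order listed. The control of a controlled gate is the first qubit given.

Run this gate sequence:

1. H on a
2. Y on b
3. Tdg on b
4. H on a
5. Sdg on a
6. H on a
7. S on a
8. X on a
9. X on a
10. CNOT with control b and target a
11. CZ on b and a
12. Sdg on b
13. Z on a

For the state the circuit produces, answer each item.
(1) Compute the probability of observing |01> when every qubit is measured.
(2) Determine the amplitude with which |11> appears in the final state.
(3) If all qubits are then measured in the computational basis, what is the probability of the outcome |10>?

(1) The probability of measuring |01> is 1/2. Key observation: steps 8-9 multiply out to the identity, so the circuit reduces to the remaining gates.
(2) The amplitude on |11> is -sqrt(2)*exp(3*I*pi/4)/2.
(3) A full measurement returns |10> with probability 0.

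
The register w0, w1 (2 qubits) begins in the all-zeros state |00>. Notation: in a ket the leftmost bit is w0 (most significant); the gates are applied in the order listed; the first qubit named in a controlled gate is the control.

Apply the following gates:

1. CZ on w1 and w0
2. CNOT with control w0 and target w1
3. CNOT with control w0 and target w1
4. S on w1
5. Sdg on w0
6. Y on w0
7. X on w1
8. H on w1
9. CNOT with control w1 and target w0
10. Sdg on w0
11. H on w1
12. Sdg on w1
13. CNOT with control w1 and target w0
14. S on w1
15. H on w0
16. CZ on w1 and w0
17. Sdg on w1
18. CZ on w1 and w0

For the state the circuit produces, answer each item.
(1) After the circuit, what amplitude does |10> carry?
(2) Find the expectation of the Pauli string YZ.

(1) The amplitude on |10> is sqrt(2)*(-1 - I)/4.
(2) The expectation value of YZ is 0.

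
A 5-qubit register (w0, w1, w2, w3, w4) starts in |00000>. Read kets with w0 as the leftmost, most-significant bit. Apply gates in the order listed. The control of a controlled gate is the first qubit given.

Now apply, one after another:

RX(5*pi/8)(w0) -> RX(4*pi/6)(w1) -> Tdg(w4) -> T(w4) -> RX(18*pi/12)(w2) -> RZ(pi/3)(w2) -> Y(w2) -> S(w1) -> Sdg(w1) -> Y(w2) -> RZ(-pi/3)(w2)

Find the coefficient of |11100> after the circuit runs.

The amplitude on |11100> is sqrt(6)*I*sin(5*pi/16)/4.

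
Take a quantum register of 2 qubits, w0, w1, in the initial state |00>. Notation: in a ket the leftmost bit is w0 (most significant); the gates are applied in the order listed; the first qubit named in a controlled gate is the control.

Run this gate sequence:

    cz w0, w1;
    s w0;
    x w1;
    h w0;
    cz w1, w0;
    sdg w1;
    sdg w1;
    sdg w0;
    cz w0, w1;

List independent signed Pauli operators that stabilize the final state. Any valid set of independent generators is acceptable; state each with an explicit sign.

The stabilizer group can be generated by -YI, -IZ, among other valid generating sets.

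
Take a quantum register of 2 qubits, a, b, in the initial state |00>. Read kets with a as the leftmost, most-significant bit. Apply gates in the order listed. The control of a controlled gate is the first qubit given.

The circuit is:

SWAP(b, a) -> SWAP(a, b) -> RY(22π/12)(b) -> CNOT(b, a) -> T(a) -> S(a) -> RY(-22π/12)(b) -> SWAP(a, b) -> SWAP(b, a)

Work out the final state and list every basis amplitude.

After the circuit, the state carries amplitude sqrt(3)/4 + 1/2 on |00>, 1/4 on |01>, (2 - sqrt(3))*exp(3*I*pi/4)/4 on |10>, -exp(3*I*pi/4)/4 on |11>.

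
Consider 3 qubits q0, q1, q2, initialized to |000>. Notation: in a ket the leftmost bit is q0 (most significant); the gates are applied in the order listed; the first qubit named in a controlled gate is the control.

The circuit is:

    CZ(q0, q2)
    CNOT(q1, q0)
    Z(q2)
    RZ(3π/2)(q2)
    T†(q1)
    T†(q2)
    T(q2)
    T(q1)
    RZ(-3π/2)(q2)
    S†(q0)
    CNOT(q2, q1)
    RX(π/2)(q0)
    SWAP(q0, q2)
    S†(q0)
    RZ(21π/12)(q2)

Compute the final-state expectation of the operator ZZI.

In the final state, ZZI has expectation 1.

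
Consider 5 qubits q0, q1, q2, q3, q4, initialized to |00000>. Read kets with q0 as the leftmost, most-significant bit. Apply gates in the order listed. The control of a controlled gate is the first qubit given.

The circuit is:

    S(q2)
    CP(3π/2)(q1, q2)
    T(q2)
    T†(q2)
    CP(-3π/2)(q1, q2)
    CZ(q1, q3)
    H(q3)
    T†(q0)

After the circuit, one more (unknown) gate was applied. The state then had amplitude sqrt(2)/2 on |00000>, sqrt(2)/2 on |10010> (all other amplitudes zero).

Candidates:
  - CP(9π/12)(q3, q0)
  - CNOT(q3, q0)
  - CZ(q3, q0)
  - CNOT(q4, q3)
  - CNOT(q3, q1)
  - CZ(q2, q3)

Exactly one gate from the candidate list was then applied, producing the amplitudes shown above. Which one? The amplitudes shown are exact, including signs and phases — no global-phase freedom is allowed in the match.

The unique candidate consistent with the amplitudes is CNOT(q3, q0). Key observation: the block from step 2 through step 5 cancels to the identity and can be dropped.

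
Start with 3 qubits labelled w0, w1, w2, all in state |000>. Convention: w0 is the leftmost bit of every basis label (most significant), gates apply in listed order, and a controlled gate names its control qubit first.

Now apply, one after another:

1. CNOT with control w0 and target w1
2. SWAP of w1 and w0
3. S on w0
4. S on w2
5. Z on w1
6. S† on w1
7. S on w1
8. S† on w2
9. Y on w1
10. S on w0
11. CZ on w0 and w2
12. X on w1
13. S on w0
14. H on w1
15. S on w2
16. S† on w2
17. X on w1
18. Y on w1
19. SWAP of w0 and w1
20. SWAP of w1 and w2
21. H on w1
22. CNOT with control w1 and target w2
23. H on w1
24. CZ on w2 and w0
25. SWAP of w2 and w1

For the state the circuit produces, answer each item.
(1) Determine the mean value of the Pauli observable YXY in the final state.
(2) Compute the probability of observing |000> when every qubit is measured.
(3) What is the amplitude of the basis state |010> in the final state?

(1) The observable YXY averages to 1.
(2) Outcome |000> occurs with probability 1/8.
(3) The amplitude on |010> is sqrt(2)/4.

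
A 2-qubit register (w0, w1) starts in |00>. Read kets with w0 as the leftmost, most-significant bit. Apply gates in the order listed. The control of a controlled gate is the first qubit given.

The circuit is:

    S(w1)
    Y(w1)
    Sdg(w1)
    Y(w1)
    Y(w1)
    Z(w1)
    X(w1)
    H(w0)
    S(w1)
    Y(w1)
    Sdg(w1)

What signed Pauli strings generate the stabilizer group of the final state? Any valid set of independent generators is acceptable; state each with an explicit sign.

The stabilizer group can be generated by +XI, -IZ, among other valid generating sets.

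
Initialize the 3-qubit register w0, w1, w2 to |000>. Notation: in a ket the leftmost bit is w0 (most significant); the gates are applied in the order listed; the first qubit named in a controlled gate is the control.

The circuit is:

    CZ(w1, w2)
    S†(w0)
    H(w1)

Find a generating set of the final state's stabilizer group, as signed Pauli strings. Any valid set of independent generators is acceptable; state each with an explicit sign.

The final state is stabilized by the group generated by +IXI, +ZII, +IIZ; other independent generating sets are equally valid.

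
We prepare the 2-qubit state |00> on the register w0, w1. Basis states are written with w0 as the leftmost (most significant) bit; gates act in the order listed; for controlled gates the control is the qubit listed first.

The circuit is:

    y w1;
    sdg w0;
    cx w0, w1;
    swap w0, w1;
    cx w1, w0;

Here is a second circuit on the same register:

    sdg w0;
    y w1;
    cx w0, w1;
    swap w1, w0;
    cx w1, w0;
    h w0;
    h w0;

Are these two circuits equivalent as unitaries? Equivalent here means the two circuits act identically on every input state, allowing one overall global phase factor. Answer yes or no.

Yes, they are equivalent — the unitaries differ by at most a global phase.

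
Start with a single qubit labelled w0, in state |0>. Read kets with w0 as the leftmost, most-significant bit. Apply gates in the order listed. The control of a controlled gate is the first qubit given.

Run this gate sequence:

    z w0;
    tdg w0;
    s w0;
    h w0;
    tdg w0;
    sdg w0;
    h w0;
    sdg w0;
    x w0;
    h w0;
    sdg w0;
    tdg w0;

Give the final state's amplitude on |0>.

The amplitude on |0> is sqrt(2)*(1 - I - exp(I*pi/4) - exp(3*I*pi/4))/4.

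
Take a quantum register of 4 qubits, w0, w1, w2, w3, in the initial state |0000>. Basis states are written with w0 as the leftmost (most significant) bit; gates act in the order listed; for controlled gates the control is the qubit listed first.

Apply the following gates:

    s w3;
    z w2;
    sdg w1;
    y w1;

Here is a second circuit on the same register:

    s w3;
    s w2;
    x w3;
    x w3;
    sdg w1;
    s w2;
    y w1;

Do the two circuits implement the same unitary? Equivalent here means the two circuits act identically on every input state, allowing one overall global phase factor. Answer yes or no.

Yes, they are equivalent — the unitaries differ by at most a global phase.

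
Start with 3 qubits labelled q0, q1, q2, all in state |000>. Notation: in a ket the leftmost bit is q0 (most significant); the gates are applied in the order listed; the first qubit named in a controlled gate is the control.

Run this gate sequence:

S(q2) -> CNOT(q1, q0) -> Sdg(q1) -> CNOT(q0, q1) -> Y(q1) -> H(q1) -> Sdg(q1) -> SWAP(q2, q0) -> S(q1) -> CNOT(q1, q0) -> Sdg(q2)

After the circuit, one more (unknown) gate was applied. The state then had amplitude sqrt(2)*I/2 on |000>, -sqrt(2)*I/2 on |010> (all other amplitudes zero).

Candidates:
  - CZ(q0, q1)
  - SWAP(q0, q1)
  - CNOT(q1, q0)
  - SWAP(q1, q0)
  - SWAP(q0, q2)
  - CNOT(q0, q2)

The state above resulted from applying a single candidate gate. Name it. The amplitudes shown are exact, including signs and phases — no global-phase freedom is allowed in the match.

The applied gate was CNOT(q1, q0).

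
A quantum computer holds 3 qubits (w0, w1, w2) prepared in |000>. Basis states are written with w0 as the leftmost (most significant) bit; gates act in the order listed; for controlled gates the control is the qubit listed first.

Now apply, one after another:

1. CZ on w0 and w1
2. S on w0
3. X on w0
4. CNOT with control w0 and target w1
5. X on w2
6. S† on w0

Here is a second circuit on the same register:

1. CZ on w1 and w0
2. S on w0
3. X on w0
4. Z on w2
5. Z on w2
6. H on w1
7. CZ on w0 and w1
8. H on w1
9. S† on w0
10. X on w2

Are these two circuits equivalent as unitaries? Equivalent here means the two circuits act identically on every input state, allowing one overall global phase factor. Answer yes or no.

Yes — the two circuits implement the same unitary up to a global phase.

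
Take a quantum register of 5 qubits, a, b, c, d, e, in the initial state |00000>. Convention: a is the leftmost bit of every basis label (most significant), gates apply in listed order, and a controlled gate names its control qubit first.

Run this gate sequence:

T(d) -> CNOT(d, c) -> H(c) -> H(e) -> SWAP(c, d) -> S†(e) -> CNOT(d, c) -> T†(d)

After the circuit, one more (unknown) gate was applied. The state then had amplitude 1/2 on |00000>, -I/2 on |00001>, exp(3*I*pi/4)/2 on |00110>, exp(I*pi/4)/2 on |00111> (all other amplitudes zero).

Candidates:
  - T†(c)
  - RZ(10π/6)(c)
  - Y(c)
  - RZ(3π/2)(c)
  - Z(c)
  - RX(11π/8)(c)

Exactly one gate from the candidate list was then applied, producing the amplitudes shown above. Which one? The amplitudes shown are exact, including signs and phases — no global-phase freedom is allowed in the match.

The unique candidate consistent with the amplitudes is Z(c).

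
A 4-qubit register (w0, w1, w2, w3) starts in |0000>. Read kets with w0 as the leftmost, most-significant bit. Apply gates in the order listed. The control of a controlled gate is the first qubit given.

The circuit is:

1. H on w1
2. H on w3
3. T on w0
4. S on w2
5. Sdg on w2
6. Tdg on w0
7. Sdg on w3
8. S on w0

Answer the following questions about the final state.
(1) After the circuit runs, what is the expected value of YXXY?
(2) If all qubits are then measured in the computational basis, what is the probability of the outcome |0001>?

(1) The observable YXXY averages to 0. Key observation: steps 3-6 multiply out to the identity, so the circuit reduces to the remaining gates.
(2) A full measurement returns |0001> with probability 1/4.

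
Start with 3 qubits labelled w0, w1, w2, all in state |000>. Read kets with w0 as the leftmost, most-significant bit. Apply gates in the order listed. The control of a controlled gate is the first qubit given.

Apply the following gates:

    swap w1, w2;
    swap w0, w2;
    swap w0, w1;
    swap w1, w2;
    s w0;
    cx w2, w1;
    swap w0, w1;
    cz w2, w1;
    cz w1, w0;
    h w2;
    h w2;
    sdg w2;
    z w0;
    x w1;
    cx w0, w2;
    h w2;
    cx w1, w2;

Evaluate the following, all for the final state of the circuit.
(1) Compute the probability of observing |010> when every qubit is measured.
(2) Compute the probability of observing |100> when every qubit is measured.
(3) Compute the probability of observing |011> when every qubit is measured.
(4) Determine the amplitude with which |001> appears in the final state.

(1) A full measurement returns |010> with probability 1/2.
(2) The probability of measuring |100> is 0.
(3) Outcome |011> occurs with probability 1/2.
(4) The final state's coefficient on |001> equals 0.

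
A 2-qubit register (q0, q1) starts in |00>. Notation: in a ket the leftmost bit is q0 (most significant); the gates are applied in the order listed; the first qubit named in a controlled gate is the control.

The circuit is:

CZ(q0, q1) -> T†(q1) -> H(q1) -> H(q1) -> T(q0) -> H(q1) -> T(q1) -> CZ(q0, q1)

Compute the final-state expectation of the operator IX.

The observable IX averages to sqrt(2)/2.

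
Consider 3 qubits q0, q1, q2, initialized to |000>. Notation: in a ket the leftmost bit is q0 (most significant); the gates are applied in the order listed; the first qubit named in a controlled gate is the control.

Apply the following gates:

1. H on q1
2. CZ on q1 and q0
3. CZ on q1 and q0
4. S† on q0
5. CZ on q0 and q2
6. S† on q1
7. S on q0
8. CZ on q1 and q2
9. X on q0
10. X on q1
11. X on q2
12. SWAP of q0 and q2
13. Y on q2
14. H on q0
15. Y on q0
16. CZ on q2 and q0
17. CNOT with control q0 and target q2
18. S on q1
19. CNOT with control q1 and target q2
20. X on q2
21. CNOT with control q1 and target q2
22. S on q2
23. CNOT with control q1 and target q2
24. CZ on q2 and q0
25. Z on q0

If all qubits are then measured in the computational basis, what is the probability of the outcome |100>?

The probability of measuring |100> is 1/4. Key observation: gates 2-3 undo each other exactly, leaving only the rest of the circuit to track.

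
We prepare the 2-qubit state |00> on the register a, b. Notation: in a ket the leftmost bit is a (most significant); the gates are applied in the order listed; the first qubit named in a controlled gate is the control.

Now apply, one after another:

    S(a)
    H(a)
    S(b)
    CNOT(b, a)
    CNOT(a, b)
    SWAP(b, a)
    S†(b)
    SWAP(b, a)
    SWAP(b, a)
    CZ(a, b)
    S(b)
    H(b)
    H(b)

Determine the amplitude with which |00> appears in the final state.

|00> carries amplitude sqrt(2)/2 in the final state.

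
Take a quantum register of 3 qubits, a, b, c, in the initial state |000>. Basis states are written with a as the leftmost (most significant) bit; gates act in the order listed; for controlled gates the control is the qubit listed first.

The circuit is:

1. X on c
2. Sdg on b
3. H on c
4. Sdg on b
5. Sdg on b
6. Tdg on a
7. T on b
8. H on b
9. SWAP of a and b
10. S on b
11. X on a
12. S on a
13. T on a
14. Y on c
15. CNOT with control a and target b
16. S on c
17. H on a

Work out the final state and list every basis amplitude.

The final amplitudes are sqrt(2)*I/4 on |000>, -sqrt(2)/4 on |001>, -sqrt(2)*exp(I*pi/4)/4 on |010>, -sqrt(2)*exp(3*I*pi/4)/4 on |011>, sqrt(2)*I/4 on |100>, -sqrt(2)/4 on |101>, sqrt(2)*exp(I*pi/4)/4 on |110>, sqrt(2)*exp(3*I*pi/4)/4 on |111>.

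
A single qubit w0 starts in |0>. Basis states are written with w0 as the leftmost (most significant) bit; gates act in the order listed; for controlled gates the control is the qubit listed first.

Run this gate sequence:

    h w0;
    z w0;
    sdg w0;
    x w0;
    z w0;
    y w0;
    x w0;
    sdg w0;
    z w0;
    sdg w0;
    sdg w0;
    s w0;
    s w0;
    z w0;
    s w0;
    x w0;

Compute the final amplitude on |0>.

The final state's coefficient on |0> equals sqrt(2)*I/2. Key observation: steps 8-15 multiply out to the identity, so the circuit reduces to the remaining gates.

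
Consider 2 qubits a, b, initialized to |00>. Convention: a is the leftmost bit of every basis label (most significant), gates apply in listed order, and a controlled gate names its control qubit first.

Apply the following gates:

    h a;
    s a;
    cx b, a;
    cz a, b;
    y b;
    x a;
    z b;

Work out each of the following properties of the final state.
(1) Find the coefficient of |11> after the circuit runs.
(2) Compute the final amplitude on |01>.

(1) |11> carries amplitude -sqrt(2)*I/2 in the final state.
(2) The amplitude on |01> is sqrt(2)/2.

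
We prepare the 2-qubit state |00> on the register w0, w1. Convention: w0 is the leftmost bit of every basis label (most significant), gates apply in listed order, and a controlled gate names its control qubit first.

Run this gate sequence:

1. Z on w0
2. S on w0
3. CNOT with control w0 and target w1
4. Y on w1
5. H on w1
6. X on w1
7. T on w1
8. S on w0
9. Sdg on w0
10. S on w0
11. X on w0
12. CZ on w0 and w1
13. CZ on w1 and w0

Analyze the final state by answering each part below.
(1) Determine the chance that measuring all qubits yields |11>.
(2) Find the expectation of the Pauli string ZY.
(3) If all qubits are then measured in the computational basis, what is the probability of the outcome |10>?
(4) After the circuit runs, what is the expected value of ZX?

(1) A full measurement returns |11> with probability 1/2.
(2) The observable ZY averages to sqrt(2)/2.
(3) A full measurement returns |10> with probability 1/2.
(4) The expectation value of ZX is sqrt(2)/2.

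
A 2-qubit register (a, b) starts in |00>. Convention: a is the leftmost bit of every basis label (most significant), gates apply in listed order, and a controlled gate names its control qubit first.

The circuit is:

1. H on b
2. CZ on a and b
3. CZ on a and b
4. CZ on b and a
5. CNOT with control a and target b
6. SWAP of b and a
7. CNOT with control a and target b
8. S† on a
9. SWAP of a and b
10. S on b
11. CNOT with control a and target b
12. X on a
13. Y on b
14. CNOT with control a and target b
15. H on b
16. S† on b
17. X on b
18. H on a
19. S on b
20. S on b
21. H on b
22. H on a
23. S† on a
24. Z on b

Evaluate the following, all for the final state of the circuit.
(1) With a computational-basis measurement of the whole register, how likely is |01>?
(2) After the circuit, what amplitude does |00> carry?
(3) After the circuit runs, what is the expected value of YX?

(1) The probability of measuring |01> is 1/4.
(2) The final state's coefficient on |00> equals sqrt(2)*(-1 - I)/4.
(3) The observable YX averages to -1.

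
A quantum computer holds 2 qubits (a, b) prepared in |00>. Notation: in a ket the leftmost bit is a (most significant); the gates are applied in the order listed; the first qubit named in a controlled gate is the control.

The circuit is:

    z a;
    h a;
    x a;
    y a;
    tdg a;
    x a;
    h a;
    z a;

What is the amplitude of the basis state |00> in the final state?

The amplitude on |00> is -I/2 + exp(I*pi/4)/2.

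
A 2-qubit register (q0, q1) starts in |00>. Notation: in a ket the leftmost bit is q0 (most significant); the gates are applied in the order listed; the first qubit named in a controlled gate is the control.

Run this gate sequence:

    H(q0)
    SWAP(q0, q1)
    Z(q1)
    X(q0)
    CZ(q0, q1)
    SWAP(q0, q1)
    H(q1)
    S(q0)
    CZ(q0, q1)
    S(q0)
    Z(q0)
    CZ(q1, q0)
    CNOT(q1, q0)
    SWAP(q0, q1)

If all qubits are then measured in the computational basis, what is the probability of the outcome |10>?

A full measurement returns |10> with probability 1/4.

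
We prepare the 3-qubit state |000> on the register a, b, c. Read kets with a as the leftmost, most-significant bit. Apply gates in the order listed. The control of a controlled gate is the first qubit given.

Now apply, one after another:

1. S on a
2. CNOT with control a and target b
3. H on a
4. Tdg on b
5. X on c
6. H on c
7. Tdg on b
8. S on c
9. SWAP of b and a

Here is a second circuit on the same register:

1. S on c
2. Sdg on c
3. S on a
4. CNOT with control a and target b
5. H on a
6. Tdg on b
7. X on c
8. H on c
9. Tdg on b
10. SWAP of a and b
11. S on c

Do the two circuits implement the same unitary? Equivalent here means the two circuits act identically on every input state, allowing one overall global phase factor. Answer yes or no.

Yes: on every input state the two circuits agree up to one overall phase factor.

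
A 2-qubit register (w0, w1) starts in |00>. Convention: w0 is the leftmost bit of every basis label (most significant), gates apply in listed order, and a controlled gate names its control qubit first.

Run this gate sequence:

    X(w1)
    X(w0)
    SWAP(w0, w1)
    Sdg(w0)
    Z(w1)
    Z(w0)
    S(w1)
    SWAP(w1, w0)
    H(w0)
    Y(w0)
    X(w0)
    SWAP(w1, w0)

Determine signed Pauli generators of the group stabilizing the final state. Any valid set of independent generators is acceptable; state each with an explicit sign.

The stabilizer group can be generated by +IX, -ZI, among other valid generating sets.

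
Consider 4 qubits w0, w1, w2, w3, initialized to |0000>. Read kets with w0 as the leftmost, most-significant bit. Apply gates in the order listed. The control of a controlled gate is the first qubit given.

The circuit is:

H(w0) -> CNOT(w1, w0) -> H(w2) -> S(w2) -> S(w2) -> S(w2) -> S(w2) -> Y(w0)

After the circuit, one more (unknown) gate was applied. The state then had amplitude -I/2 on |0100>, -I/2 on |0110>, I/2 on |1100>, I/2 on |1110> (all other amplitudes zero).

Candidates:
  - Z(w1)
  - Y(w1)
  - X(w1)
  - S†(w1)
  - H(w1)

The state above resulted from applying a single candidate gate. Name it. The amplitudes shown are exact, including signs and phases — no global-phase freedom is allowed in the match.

The applied gate was X(w1). Key observation: the block from step 4 through step 7 cancels to the identity and can be dropped.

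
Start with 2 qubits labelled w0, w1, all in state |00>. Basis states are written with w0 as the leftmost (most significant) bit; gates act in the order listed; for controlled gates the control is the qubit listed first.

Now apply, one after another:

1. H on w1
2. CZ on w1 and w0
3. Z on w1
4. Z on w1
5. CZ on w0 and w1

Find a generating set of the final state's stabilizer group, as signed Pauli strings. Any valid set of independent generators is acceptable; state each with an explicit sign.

The final state is stabilized by the group generated by +IX, +ZI; other independent generating sets are equally valid.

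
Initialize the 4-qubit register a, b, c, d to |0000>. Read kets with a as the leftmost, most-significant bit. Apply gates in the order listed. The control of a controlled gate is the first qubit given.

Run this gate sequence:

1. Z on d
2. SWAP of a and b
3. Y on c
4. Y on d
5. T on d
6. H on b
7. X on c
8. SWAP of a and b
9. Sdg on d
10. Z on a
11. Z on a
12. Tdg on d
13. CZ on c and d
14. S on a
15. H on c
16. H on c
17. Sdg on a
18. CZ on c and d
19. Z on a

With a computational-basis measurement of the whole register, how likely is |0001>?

The probability of measuring |0001> is 1/2. Key observation: the block from step 13 through step 18 cancels to the identity and can be dropped.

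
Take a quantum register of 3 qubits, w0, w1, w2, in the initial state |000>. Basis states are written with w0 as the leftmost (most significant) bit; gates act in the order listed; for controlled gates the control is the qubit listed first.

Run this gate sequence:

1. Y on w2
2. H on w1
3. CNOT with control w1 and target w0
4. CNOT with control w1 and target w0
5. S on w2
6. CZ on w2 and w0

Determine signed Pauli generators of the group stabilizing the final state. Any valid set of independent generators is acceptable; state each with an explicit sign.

The final state is stabilized by the group generated by +IXI, +ZII, -IIZ; other independent generating sets are equally valid. Key observation: gates 3-4 undo each other exactly, leaving only the rest of the circuit to track.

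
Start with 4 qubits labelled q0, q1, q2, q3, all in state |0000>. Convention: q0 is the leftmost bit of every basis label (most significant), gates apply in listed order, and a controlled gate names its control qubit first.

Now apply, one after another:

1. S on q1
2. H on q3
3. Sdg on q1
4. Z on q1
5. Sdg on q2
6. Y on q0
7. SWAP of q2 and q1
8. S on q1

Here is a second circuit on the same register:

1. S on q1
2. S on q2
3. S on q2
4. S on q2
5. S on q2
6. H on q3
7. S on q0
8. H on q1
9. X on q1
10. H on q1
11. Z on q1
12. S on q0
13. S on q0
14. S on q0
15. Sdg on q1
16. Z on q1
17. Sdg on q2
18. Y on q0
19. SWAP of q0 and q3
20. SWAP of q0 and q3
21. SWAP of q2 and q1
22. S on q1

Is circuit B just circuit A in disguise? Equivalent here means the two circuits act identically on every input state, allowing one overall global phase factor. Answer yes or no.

Yes — the two circuits implement the same unitary up to a global phase.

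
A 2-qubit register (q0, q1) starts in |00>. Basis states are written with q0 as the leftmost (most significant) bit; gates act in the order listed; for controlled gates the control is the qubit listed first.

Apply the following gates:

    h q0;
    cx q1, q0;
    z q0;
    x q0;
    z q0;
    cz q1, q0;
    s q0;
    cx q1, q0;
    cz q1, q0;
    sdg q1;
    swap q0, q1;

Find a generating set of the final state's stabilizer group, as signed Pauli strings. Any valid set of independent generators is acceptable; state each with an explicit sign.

The final state is stabilized by the group generated by +IY, +ZI; other independent generating sets are equally valid.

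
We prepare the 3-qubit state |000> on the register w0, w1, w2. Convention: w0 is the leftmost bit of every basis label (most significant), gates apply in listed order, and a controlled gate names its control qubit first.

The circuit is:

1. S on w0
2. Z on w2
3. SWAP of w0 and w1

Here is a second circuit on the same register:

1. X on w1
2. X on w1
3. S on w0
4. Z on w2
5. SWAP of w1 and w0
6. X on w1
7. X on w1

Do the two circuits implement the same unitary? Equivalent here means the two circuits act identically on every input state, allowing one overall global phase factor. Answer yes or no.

Yes — the two circuits implement the same unitary up to a global phase.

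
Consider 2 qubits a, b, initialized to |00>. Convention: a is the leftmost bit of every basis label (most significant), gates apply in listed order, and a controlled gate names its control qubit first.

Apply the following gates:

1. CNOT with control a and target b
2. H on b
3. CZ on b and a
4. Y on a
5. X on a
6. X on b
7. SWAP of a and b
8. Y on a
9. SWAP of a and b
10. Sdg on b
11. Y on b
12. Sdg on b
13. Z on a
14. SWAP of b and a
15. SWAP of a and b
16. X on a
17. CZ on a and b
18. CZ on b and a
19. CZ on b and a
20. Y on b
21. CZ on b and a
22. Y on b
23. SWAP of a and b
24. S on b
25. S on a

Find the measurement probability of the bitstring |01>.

The probability of measuring |01> is 1/2. Key observation: the block from step 18 through step 19 cancels to the identity and can be dropped.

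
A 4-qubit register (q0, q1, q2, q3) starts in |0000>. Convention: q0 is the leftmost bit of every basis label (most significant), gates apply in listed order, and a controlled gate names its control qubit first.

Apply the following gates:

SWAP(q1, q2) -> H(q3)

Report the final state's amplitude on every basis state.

After the circuit, the state carries amplitude sqrt(2)/2 on |0000>, sqrt(2)/2 on |0001>, and 0 on every other basis state.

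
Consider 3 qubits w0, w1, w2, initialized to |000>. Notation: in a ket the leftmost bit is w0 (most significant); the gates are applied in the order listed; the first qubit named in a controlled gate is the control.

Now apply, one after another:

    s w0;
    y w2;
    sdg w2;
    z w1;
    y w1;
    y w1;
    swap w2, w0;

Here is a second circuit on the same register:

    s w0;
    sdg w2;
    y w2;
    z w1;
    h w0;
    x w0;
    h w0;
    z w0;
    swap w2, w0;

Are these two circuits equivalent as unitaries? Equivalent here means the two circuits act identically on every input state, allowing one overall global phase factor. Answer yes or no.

No: there is an input state on which the two circuits produce genuinely different outputs (not merely differing by a phase).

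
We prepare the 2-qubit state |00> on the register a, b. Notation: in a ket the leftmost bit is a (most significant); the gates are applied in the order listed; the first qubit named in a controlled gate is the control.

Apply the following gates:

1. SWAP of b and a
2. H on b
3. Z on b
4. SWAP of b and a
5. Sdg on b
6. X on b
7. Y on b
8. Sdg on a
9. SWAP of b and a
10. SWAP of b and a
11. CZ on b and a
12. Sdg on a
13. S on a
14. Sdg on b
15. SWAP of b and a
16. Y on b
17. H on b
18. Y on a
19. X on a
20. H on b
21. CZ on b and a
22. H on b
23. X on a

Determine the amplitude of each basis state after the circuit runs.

The resulting statevector has amplitude 0 on |00>, 0 on |01>, 1/2 + I/2 on |10>, 1/2 - I/2 on |11>.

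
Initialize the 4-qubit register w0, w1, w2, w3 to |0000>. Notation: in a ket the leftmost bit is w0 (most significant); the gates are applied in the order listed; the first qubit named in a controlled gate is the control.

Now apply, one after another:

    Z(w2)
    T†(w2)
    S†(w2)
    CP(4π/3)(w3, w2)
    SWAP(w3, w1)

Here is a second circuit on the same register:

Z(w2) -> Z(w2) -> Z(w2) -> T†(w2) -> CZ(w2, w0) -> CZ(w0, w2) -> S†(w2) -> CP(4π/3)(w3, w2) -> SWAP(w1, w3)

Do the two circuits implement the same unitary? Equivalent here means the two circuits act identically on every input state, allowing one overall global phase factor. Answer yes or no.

Yes, they are equivalent — the unitaries differ by at most a global phase.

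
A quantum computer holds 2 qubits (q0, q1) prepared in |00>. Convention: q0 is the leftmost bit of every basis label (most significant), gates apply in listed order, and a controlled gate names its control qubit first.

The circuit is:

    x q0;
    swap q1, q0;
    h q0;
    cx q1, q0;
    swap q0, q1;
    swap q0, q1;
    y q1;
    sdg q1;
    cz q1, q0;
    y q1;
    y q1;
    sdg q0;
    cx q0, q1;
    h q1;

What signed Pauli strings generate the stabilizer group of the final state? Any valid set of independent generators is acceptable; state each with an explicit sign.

The final state is stabilized by the group generated by -YZ, +ZX; other independent generating sets are equally valid. Key observation: gates 5-6 undo each other exactly, leaving only the rest of the circuit to track.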